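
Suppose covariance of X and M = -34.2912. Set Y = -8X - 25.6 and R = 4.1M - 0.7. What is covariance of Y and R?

covariance of Y and R = a·c·covariance of X and M = (-8)·4.1·(-34.2912) = 1124.75136. Additive constants drop out.

covariance of Y and R = 1124.75136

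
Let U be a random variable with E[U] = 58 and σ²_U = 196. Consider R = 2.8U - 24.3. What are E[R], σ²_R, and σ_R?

E[R] = 138.1, σ²_R = 1536.64, σ_R = 39.2

R = 2.8U - 24.3 is linear with a = 2.8, b = -24.3.
E[R] = a·E[U] + b = 2.8·58 + (-24.3) = 138.1.
σ²_R = a²·σ²_U = 2.8²·196 = 1536.64 (the additive constant -24.3 does not affect variance).
σ_U = √196 = 14.
σ_R = |a|·σ_U = |2.8|·14 = 39.2.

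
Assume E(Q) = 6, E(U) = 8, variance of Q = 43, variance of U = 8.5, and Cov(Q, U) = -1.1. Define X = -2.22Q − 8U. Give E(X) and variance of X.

E(X) = -77.32, variance of X = 716.8492

E(X) = (-2.22)·E(Q) + (-8)·E(U) = (-2.22)·6 + (-8)·8 = -77.32.
variance of X = a²·variance of Q + b²·variance of U + 2ab·Cov(Q, U) with a = -2.22, b = -8.
= (-2.22)²·43 + (-8)²·8.5 + 2·(-2.22)·(-8)·(-1.1)
= 211.9212 + 544 + (-39.072) = 716.8492.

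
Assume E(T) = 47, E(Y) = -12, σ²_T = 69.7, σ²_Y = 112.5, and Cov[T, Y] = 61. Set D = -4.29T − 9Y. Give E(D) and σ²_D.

E(D) = -93.63, σ²_D = 15105.68577

E(D) = (-4.29)·E(T) + (-9)·E(Y) = (-4.29)·47 + (-9)·(-12) = -93.63.
σ²_D = a²·σ²_T + b²·σ²_Y + 2ab·Cov[T, Y] with a = -4.29, b = -9.
= (-4.29)²·69.7 + (-9)²·112.5 + 2·(-4.29)·(-9)·61
= 1282.76577 + 9112.5 + 4710.42 = 15105.68577.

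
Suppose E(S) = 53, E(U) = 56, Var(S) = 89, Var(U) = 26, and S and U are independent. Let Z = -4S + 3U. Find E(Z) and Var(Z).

E(Z) = (-4)·E(S) + 3·E(U) = (-4)·53 + 3·56 = -44.
Var(Z) = a²·Var(S) + b²·Var(U) + 2ab·covariance of S and U with a = -4, b = 3.
Independence gives covariance of S and U = 0.
= (-4)²·89 + 3²·26 + 2·(-4)·3·0
= 1424 + 234 + 0 = 1658.

E(Z) = -44, Var(Z) = 1658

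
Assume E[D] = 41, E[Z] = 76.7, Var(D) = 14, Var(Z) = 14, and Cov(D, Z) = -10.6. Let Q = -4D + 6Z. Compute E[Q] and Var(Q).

E[Q] = 296.2, Var(Q) = 1236.8

E[Q] = (-4)·E[D] + 6·E[Z] = (-4)·41 + 6·76.7 = 296.2.
Var(Q) = a²·Var(D) + b²·Var(Z) + 2ab·Cov(D, Z) with a = -4, b = 6.
= (-4)²·14 + 6²·14 + 2·(-4)·6·(-10.6)
= 224 + 504 + 508.8 = 1236.8.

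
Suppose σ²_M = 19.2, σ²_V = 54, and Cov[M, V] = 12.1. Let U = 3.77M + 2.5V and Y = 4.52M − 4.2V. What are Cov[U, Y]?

Cov[U, Y] = -294.68572

By bilinearity, Cov[U, Y] = ac·σ²_M + bd·σ²_V + (ad+bc)·Cov[M, V], with a=3.77, b=2.5, c=4.52, d=-4.2.
ac·σ²_M = 3.77·4.52·19.2 = 327.17568
bd·σ²_V = 2.5·(-4.2)·54 = -567
(ad+bc)·Cov[M, V] = (-4.534)·12.1 = -54.8614
Cov[U, Y] = 327.17568 + (-567) + (-54.8614) = -294.68572.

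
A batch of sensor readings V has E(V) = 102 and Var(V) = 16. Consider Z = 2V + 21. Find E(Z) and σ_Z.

E(Z) = 225, σ_Z = 8

Z = 2V + 21 is linear with a = 2, b = 21.
E(Z) = a·E(V) + b = 2·102 + 21 = 225.
σ_V = √16 = 4.
σ_Z = |a|·σ_V = |2|·4 = 8.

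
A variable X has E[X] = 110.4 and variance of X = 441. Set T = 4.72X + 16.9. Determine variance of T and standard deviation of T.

T = 4.72X + 16.9 is linear with a = 4.72, b = 16.9.
variance of T = a²·variance of X = 4.72²·441 = 9824.7744 (the additive constant 16.9 does not affect variance).
standard deviation of X = √441 = 21.
standard deviation of T = |a|·standard deviation of X = |4.72|·21 = 99.12.

variance of T = 9824.7744, standard deviation of T = 99.12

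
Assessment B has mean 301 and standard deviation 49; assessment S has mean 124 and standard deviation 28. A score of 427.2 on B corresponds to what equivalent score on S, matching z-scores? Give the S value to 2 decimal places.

z = (427.2 − 301)/49 ≈ 2.5755.
S = 124 + z·28 = 124 + (427.2 − 301)·28/49 ≈ 196.11.

S = 196.11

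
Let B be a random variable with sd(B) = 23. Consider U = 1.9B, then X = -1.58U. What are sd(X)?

sd(X) = 69.046

sd(U) = |1.9|·23 = 43.7.
sd(X) = |-1.58|·43.7 = 69.046.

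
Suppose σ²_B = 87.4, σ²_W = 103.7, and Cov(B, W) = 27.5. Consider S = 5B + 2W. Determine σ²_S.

σ²_S = a²·σ²_B + b²·σ²_W + 2ab·Cov(B, W) with a = 5, b = 2.
= 5²·87.4 + 2²·103.7 + 2·5·2·27.5
= 2185 + 414.8 + 550 = 3149.8.

σ²_S = 3149.8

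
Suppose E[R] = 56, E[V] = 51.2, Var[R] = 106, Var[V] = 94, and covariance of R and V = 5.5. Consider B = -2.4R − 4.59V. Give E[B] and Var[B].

E[B] = -369.408, Var[B] = 2712.1374

E[B] = (-2.4)·E[R] + (-4.59)·E[V] = (-2.4)·56 + (-4.59)·51.2 = -369.408.
Var[B] = a²·Var[R] + b²·Var[V] + 2ab·covariance of R and V with a = -2.4, b = -4.59.
= (-2.4)²·106 + (-4.59)²·94 + 2·(-2.4)·(-4.59)·5.5
= 610.56 + 1980.4014 + 121.176 = 2712.1374.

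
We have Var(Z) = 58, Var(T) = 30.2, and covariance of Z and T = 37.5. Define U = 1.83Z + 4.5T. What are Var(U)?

Var(U) = a²·Var(Z) + b²·Var(T) + 2ab·covariance of Z and T with a = 1.83, b = 4.5.
= 1.83²·58 + 4.5²·30.2 + 2·1.83·4.5·37.5
= 194.2362 + 611.55 + 617.625 = 1423.4112.

Var(U) = 1423.4112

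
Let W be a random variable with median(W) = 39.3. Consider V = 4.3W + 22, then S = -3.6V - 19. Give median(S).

median(S) = -706.564

median(V) = 4.3·39.3 + 22 = 190.99.
median(S) = (-3.6)·190.99 + (-19) = -706.564.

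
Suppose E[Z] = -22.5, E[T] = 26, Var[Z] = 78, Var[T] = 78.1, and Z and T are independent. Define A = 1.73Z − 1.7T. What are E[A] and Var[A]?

E[A] = 1.73·E[Z] + (-1.7)·E[T] = 1.73·(-22.5) + (-1.7)·26 = -83.125.
Var[A] = a²·Var[Z] + b²·Var[T] + 2ab·Cov(Z, T) with a = 1.73, b = -1.7.
Independence gives Cov(Z, T) = 0.
= 1.73²·78 + (-1.7)²·78.1 + 2·1.73·(-1.7)·0
= 233.4462 + 225.709 + 0 = 459.1552.

E[A] = -83.125, Var[A] = 459.1552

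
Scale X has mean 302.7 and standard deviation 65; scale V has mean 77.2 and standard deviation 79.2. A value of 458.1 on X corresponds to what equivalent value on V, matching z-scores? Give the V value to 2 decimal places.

z = (458.1 − 302.7)/65 ≈ 2.3908.
V = 77.2 + z·79.2 = 77.2 + (458.1 − 302.7)·79.2/65 ≈ 266.55.

V = 266.55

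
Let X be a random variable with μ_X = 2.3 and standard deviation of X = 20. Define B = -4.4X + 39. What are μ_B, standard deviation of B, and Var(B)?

μ_B = 28.88, standard deviation of B = 88, Var(B) = 7744

B = -4.4X + 39 is linear with a = -4.4, b = 39.
μ_B = a·μ_X + b = (-4.4)·2.3 + 39 = 28.88.
standard deviation of B = |a|·standard deviation of X = |-4.4|·20 = 88.
Var(X) = 20² = 400.
Var(B) = a²·Var(X) = (-4.4)²·400 = 7744 (the additive constant 39 does not affect variance).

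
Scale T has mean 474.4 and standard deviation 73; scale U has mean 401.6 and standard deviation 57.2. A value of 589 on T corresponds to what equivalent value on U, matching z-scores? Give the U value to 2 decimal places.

U = 491.40

z = (589 − 474.4)/73 ≈ 1.5699.
U = 401.6 + z·57.2 = 401.6 + (589 − 474.4)·57.2/73 ≈ 491.40.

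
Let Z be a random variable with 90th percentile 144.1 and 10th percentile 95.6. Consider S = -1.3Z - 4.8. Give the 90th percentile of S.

Since a = -1.3 < 0 the transformation is decreasing, reversing order: the 90th percentile of S corresponds to the 10th percentile of Z.
So P_{90}(S) = a·P_{10}(Z) + b = (-1.3)·95.6 + (-4.8) = -129.08.

90th percentile of S = -129.08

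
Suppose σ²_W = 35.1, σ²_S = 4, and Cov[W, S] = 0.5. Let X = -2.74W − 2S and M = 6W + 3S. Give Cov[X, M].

Cov[X, M] = -611.154

By bilinearity, Cov[X, M] = ac·σ²_W + bd·σ²_S + (ad+bc)·Cov[W, S], with a=-2.74, b=-2, c=6, d=3.
ac·σ²_W = (-2.74)·6·35.1 = -577.044
bd·σ²_S = (-2)·3·4 = -24
(ad+bc)·Cov[W, S] = (-20.22)·0.5 = -10.11
Cov[X, M] = -577.044 + (-24) + (-10.11) = -611.154.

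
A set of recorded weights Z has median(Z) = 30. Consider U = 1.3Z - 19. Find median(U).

A linear map preserves order up to sign, so median(U) = a·median(Z) + b = 1.3·30 + (-19) = 20.

median(U) = 20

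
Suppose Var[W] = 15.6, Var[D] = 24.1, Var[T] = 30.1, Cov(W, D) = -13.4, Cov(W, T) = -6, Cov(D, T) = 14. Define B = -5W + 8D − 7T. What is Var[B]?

Var[B] = 2491.3

Var[B] = a²·Var[W] + b²·Var[D] + c²·Var[T] + 2ab·Cov(W, D) + 2ac·Cov(W, T) + 2bc·Cov(D, T), with a = -5, b = 8, c = -7.
= 390 + 1542.4 + 1474.9 + 1072 + (-420) + (-1568)
= 2491.3.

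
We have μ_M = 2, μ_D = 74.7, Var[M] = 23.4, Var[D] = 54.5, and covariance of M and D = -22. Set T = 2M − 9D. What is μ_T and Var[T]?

μ_T = 2·μ_M + (-9)·μ_D = 2·2 + (-9)·74.7 = -668.3.
Var[T] = a²·Var[M] + b²·Var[D] + 2ab·covariance of M and D with a = 2, b = -9.
= 2²·23.4 + (-9)²·54.5 + 2·2·(-9)·(-22)
= 93.6 + 4414.5 + 792 = 5300.1.

μ_T = -668.3, Var[T] = 5300.1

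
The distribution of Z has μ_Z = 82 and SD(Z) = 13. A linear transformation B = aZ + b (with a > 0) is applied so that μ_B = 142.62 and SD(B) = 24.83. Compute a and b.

SD(B) = a·SD(Z) (a > 0), so a = 24.83/13 = 1.91.
μ_B = a·μ_Z + b, so b = 142.62 − 1.91·82 = -14.

a = 1.91, b = -14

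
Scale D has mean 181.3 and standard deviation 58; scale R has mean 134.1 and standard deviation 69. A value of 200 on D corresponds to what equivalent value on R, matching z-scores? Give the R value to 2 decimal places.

z = (200 − 181.3)/58 ≈ 0.3224.
R = 134.1 + z·69 = 134.1 + (200 − 181.3)·69/58 ≈ 156.35.

R = 156.35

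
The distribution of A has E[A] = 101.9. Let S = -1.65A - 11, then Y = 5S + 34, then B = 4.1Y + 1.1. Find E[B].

E[B] = -3531.7675

E[S] = (-1.65)·101.9 + (-11) = -179.135.
E[Y] = 5·(-179.135) + 34 = -861.675.
E[B] = 4.1·(-861.675) + 1.1 = -3531.7675.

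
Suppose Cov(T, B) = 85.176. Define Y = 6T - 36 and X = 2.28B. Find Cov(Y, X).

Cov(Y, X) = 1165.20768

Cov(Y, X) = a·c·Cov(T, B) = 6·2.28·85.176 = 1165.20768. Additive constants drop out.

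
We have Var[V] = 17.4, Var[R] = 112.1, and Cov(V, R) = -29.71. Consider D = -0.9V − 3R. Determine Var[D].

Var[D] = 862.56

Var[D] = a²·Var[V] + b²·Var[R] + 2ab·Cov(V, R) with a = -0.9, b = -3.
= (-0.9)²·17.4 + (-3)²·112.1 + 2·(-0.9)·(-3)·(-29.71)
= 14.094 + 1008.9 + (-160.434) = 862.56.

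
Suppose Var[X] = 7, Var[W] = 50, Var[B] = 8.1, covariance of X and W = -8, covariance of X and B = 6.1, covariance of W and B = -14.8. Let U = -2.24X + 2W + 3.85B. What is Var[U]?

Var[U] = 93.73265

Var[U] = a²·Var[X] + b²·Var[W] + c²·Var[B] + 2ab·covariance of X and W + 2ac·covariance of X and B + 2bc·covariance of W and B, with a = -2.24, b = 2, c = 3.85.
= 35.1232 + 200 + 120.06225 + 71.68 + (-105.2128) + (-227.92)
= 93.73265.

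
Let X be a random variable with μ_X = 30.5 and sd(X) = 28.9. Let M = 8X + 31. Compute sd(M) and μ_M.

sd(M) = 231.2, μ_M = 275

M = 8X + 31 is linear with a = 8, b = 31.
sd(M) = |a|·sd(X) = |8|·28.9 = 231.2.
μ_M = a·μ_X + b = 8·30.5 + 31 = 275.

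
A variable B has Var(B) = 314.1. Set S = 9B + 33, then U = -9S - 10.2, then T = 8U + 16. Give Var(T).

Var(T) = 131891846.4

Var(S) = 9²·314.1 = 25442.1.
Var(U) = (-9)²·25442.1 = 2060810.1.
Var(T) = 8²·2060810.1 = 131891846.4.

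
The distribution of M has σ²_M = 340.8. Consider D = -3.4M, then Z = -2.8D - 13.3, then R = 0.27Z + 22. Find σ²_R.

σ²_R = 2251.650659328

σ²_D = (-3.4)²·340.8 = 3939.648.
σ²_Z = (-2.8)²·3939.648 = 30886.84032.
σ²_R = 0.27²·30886.84032 = 2251.650659328.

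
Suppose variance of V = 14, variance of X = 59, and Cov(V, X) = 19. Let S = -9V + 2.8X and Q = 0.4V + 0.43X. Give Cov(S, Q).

Cov(S, Q) = -31.614

By bilinearity, Cov(S, Q) = ac·variance of V + bd·variance of X + (ad+bc)·Cov(V, X), with a=-9, b=2.8, c=0.4, d=0.43.
ac·variance of V = (-9)·0.4·14 = -50.4
bd·variance of X = 2.8·0.43·59 = 71.036
(ad+bc)·Cov(V, X) = (-2.75)·19 = -52.25
Cov(S, Q) = -50.4 + 71.036 + (-52.25) = -31.614.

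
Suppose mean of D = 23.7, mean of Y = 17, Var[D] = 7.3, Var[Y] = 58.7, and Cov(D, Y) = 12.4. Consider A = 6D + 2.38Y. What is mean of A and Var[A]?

mean of A = 6·mean of D + 2.38·mean of Y = 6·23.7 + 2.38·17 = 182.66.
Var[A] = a²·Var[D] + b²·Var[Y] + 2ab·Cov(D, Y) with a = 6, b = 2.38.
= 6²·7.3 + 2.38²·58.7 + 2·6·2.38·12.4
= 262.8 + 332.50028 + 354.144 = 949.44428.

mean of A = 182.66, Var[A] = 949.44428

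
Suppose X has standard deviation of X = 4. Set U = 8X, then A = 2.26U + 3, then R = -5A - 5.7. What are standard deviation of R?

standard deviation of R = 361.6

standard deviation of U = |8|·4 = 32.
standard deviation of A = |2.26|·32 = 72.32.
standard deviation of R = |-5|·72.32 = 361.6.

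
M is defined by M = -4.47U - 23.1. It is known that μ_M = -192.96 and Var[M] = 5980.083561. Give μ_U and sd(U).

μ_U = 38, sd(U) = 17.3

From M = -4.47U - 23.1: μ_M = a·μ_U + b, so μ_U = (μ_M − b)/a = (-192.96 − (-23.1))/(-4.47) = 38.
sd(M) = √5980.083561 = 77.331.
sd(M) = |a|·sd(U), so sd(U) = 77.331/|-4.47| = 17.3.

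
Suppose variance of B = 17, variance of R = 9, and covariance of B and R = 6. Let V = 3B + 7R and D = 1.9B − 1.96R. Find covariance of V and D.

By bilinearity, covariance of V and D = ac·variance of B + bd·variance of R + (ad+bc)·covariance of B and R, with a=3, b=7, c=1.9, d=-1.96.
ac·variance of B = 3·1.9·17 = 96.9
bd·variance of R = 7·(-1.96)·9 = -123.48
(ad+bc)·covariance of B and R = (7.42)·6 = 44.52
covariance of V and D = 96.9 + (-123.48) + 44.52 = 17.94.

covariance of V and D = 17.94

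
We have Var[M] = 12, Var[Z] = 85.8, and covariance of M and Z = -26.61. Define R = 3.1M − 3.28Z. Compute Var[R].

Var[R] = a²·Var[M] + b²·Var[Z] + 2ab·covariance of M and Z with a = 3.1, b = -3.28.
= 3.1²·12 + (-3.28)²·85.8 + 2·3.1·(-3.28)·(-26.61)
= 115.32 + 923.07072 + 541.14096 = 1579.53168.

Var[R] = 1579.53168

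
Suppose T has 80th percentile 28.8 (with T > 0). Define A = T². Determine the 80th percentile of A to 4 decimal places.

80th percentile of A = 829.44

T² is increasing, so P_{80}(A) = g(P_{80}(T)) = 829.44.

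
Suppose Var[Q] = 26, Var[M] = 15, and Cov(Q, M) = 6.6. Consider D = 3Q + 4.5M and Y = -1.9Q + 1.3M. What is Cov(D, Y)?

By bilinearity, Cov(D, Y) = ac·Var[Q] + bd·Var[M] + (ad+bc)·Cov(Q, M), with a=3, b=4.5, c=-1.9, d=1.3.
ac·Var[Q] = 3·(-1.9)·26 = -148.2
bd·Var[M] = 4.5·1.3·15 = 87.75
(ad+bc)·Cov(Q, M) = (-4.65)·6.6 = -30.69
Cov(D, Y) = -148.2 + 87.75 + (-30.69) = -91.14.

Cov(D, Y) = -91.14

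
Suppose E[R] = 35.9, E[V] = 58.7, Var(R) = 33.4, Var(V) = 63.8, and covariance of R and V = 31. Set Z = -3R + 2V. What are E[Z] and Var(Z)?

E[Z] = 9.7, Var(Z) = 183.8

E[Z] = (-3)·E[R] + 2·E[V] = (-3)·35.9 + 2·58.7 = 9.7.
Var(Z) = a²·Var(R) + b²·Var(V) + 2ab·covariance of R and V with a = -3, b = 2.
= (-3)²·33.4 + 2²·63.8 + 2·(-3)·2·31
= 300.6 + 255.2 + (-372) = 183.8.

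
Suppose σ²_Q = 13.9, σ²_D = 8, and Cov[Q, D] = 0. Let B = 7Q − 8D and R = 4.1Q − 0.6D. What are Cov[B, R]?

Cov[B, R] = 437.33

By bilinearity, Cov[B, R] = ac·σ²_Q + bd·σ²_D + (ad+bc)·Cov[Q, D], with a=7, b=-8, c=4.1, d=-0.6.
ac·σ²_Q = 7·4.1·13.9 = 398.93
bd·σ²_D = (-8)·(-0.6)·8 = 38.4
(ad+bc)·Cov[Q, D] = (-37)·0 = 0
Cov[B, R] = 398.93 + 38.4 + 0 = 437.33.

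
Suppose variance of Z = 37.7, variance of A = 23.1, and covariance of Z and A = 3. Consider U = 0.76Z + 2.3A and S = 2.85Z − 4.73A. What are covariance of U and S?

covariance of U and S = -160.7661

By bilinearity, covariance of U and S = ac·variance of Z + bd·variance of A + (ad+bc)·covariance of Z and A, with a=0.76, b=2.3, c=2.85, d=-4.73.
ac·variance of Z = 0.76·2.85·37.7 = 81.6582
bd·variance of A = 2.3·(-4.73)·23.1 = -251.3049
(ad+bc)·covariance of Z and A = (2.9602)·3 = 8.8806
covariance of U and S = 81.6582 + (-251.3049) + 8.8806 = -160.7661.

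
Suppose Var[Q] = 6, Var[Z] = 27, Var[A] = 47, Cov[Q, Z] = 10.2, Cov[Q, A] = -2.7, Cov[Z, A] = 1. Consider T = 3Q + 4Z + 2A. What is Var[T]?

Var[T] = a²·Var[Q] + b²·Var[Z] + c²·Var[A] + 2ab·Cov[Q, Z] + 2ac·Cov[Q, A] + 2bc·Cov[Z, A], with a = 3, b = 4, c = 2.
= 54 + 432 + 188 + 244.8 + (-32.4) + 16
= 902.4.

Var[T] = 902.4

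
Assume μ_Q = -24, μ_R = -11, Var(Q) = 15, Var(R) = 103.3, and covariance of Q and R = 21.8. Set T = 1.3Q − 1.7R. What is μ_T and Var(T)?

μ_T = 1.3·μ_Q + (-1.7)·μ_R = 1.3·(-24) + (-1.7)·(-11) = -12.5.
Var(T) = a²·Var(Q) + b²·Var(R) + 2ab·covariance of Q and R with a = 1.3, b = -1.7.
= 1.3²·15 + (-1.7)²·103.3 + 2·1.3·(-1.7)·21.8
= 25.35 + 298.537 + (-96.356) = 227.531.

μ_T = -12.5, Var(T) = 227.531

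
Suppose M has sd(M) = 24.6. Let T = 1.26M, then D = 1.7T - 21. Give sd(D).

sd(T) = |1.26|·24.6 = 30.996.
sd(D) = |1.7|·30.996 = 52.6932.

sd(D) = 52.6932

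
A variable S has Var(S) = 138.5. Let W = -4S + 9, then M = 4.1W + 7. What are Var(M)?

Var(M) = 37250.96

Var(W) = (-4)²·138.5 = 2216.
Var(M) = 4.1²·2216 = 37250.96.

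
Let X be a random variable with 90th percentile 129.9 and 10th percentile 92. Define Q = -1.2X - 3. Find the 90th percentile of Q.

90th percentile of Q = -113.4

Since a = -1.2 < 0 the transformation is decreasing, reversing order: the 90th percentile of Q corresponds to the 10th percentile of X.
So P_{90}(Q) = a·P_{10}(X) + b = (-1.2)·92 + (-3) = -113.4.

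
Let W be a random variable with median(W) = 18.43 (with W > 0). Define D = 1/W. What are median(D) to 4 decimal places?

median(D) = 0.0543

1/W is monotone on this domain, so median(D) = 1/(18.43) ≈ 0.0543.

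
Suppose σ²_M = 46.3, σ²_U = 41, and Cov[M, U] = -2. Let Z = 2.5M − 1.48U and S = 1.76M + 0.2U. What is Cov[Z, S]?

By bilinearity, Cov[Z, S] = ac·σ²_M + bd·σ²_U + (ad+bc)·Cov[M, U], with a=2.5, b=-1.48, c=1.76, d=0.2.
ac·σ²_M = 2.5·1.76·46.3 = 203.72
bd·σ²_U = (-1.48)·0.2·41 = -12.136
(ad+bc)·Cov[M, U] = (-2.1048)·(-2) = 4.2096
Cov[Z, S] = 203.72 + (-12.136) + 4.2096 = 195.7936.

Cov[Z, S] = 195.7936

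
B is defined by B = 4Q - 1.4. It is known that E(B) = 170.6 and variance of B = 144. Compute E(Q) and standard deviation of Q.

E(Q) = 43, standard deviation of Q = 3

From B = 4Q - 1.4: E(B) = a·E(Q) + b, so E(Q) = (E(B) − b)/a = (170.6 − (-1.4))/4 = 43.
standard deviation of B = √144 = 12.
standard deviation of B = |a|·standard deviation of Q, so standard deviation of Q = 12/|4| = 3.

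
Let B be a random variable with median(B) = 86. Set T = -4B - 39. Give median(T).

A linear map preserves order up to sign, so median(T) = a·median(B) + b = (-4)·86 + (-39) = -383.

median(T) = -383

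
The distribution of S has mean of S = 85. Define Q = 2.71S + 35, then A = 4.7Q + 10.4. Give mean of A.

mean of Q = 2.71·85 + 35 = 265.35.
mean of A = 4.7·265.35 + 10.4 = 1257.545.

mean of A = 1257.545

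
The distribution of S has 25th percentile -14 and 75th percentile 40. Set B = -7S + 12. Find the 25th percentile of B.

25th percentile of B = -268

Since a = -7 < 0 the transformation is decreasing, reversing order: the 25th percentile of B corresponds to the 75th percentile of S.
So P_{25}(B) = a·P_{75}(S) + b = (-7)·40 + 12 = -268.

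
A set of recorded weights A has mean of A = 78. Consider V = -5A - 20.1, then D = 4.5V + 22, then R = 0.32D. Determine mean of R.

mean of R = -583.504

mean of V = (-5)·78 + (-20.1) = -410.1.
mean of D = 4.5·(-410.1) + 22 = -1823.45.
mean of R = 0.32·(-1823.45) = -583.504.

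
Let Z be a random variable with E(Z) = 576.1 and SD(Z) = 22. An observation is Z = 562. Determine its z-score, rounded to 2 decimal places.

z = -0.64

z = (Z − E(Z)) / SD(Z) = (562 − 576.1) / 22 ≈ -0.64.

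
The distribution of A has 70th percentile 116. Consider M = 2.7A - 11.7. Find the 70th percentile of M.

Since a = 2.7 > 0 the transformation is increasing, so the 70th percentile of M = a·(P_{70} of A) + b = 2.7·116 + (-11.7) = 301.5.

70th percentile of M = 301.5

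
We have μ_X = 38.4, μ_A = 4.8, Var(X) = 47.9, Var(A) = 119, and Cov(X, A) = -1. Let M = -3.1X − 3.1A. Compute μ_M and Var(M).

μ_M = (-3.1)·μ_X + (-3.1)·μ_A = (-3.1)·38.4 + (-3.1)·4.8 = -133.92.
Var(M) = a²·Var(X) + b²·Var(A) + 2ab·Cov(X, A) with a = -3.1, b = -3.1.
= (-3.1)²·47.9 + (-3.1)²·119 + 2·(-3.1)·(-3.1)·(-1)
= 460.319 + 1143.59 + (-19.22) = 1584.689.

μ_M = -133.92, Var(M) = 1584.689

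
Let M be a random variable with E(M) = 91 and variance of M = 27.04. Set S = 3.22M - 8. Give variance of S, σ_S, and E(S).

S = 3.22M - 8 is linear with a = 3.22, b = -8.
variance of S = a²·variance of M = 3.22²·27.04 = 280.361536 (the additive constant -8 does not affect variance).
σ_M = √27.04 = 5.2.
σ_S = |a|·σ_M = |3.22|·5.2 = 16.744.
E(S) = a·E(M) + b = 3.22·91 + (-8) = 285.02.

variance of S = 280.361536, σ_S = 16.744, E(S) = 285.02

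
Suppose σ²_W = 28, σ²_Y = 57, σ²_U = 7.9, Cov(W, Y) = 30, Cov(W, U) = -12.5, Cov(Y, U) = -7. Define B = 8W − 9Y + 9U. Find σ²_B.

σ²_B = 2062.9

σ²_B = a²·σ²_W + b²·σ²_Y + c²·σ²_U + 2ab·Cov(W, Y) + 2ac·Cov(W, U) + 2bc·Cov(Y, U), with a = 8, b = -9, c = 9.
= 1792 + 4617 + 639.9 + (-4320) + (-1800) + 1134
= 2062.9.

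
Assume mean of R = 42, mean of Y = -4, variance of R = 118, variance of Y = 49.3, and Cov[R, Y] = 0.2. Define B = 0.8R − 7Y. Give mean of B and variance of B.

mean of B = 61.6, variance of B = 2488.98

mean of B = 0.8·mean of R + (-7)·mean of Y = 0.8·42 + (-7)·(-4) = 61.6.
variance of B = a²·variance of R + b²·variance of Y + 2ab·Cov[R, Y] with a = 0.8, b = -7.
= 0.8²·118 + (-7)²·49.3 + 2·0.8·(-7)·0.2
= 75.52 + 2415.7 + (-2.24) = 2488.98.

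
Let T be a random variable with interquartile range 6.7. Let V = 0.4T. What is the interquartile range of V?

Under V = aT + b, IQR(V) = |a|·IQR(T) = |0.4|·6.7 = 2.68 (shifts cancel; spread scales by |a|).

IQR(V) = 2.68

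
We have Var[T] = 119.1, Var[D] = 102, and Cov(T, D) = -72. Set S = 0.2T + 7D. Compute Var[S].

Var[S] = a²·Var[T] + b²·Var[D] + 2ab·Cov(T, D) with a = 0.2, b = 7.
= 0.2²·119.1 + 7²·102 + 2·0.2·7·(-72)
= 4.764 + 4998 + (-201.6) = 4801.164.

Var[S] = 4801.164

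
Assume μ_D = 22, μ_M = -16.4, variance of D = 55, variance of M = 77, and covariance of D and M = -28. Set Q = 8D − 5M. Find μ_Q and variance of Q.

μ_Q = 258, variance of Q = 7685

μ_Q = 8·μ_D + (-5)·μ_M = 8·22 + (-5)·(-16.4) = 258.
variance of Q = a²·variance of D + b²·variance of M + 2ab·covariance of D and M with a = 8, b = -5.
= 8²·55 + (-5)²·77 + 2·8·(-5)·(-28)
= 3520 + 1925 + 2240 = 7685.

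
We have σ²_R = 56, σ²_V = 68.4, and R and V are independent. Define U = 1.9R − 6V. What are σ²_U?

σ²_U = 2664.56

σ²_U = a²·σ²_R + b²·σ²_V + 2ab·Cov(R, V) with a = 1.9, b = -6.
Independence gives Cov(R, V) = 0.
= 1.9²·56 + (-6)²·68.4 + 2·1.9·(-6)·0
= 202.16 + 2462.4 + 0 = 2664.56.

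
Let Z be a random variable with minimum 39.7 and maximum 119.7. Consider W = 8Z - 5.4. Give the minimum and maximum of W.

min(W) = 312.2, max(W) = 952.2

a = 8 > 0, so min(W) = a·min(Z)+b = 8·39.7 + (-5.4) = 312.2 and max(W) = 8·119.7 + (-5.4) = 952.2.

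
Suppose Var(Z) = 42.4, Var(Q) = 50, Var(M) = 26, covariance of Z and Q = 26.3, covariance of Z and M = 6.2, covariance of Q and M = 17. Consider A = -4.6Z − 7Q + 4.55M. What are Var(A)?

Var(A) = 4236.737

Var(A) = a²·Var(Z) + b²·Var(Q) + c²·Var(M) + 2ab·covariance of Z and Q + 2ac·covariance of Z and M + 2bc·covariance of Q and M, with a = -4.6, b = -7, c = 4.55.
= 897.184 + 2450 + 538.265 + 1693.72 + (-259.532) + (-1082.9)
= 4236.737.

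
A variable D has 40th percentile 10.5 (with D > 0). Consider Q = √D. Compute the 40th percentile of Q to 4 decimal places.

√D is increasing, so P_{40}(Q) = g(P_{40}(D)) ≈ 3.2404.

40th percentile of Q = 3.2404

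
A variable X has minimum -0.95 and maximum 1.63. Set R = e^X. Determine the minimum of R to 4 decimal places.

min(R) = 0.3867

e^X is increasing on this domain, so min(R) comes from min(X) = -0.95: min(R) = exp(-0.95) ≈ 0.3867.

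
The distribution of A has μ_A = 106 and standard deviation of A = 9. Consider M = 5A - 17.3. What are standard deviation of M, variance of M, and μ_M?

M = 5A - 17.3 is linear with a = 5, b = -17.3.
standard deviation of M = |a|·standard deviation of A = |5|·9 = 45.
variance of A = 9² = 81.
variance of M = a²·variance of A = 5²·81 = 2025 (the additive constant -17.3 does not affect variance).
μ_M = a·μ_A + b = 5·106 + (-17.3) = 512.7.

standard deviation of M = 45, variance of M = 2025, μ_M = 512.7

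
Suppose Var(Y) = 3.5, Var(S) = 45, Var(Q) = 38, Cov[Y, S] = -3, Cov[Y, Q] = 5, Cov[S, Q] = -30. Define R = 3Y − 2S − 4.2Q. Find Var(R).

Var(R) = 287.82

Var(R) = a²·Var(Y) + b²·Var(S) + c²·Var(Q) + 2ab·Cov[Y, S] + 2ac·Cov[Y, Q] + 2bc·Cov[S, Q], with a = 3, b = -2, c = -4.2.
= 31.5 + 180 + 670.32 + 36 + (-126) + (-504)
= 287.82.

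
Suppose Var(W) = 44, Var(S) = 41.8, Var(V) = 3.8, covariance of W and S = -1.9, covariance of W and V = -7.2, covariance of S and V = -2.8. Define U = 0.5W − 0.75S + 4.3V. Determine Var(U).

Var(U) = a²·Var(W) + b²·Var(S) + c²·Var(V) + 2ab·covariance of W and S + 2ac·covariance of W and V + 2bc·covariance of S and V, with a = 0.5, b = -0.75, c = 4.3.
= 11 + 23.5125 + 70.262 + 1.425 + (-30.96) + 18.06
= 93.2995.

Var(U) = 93.2995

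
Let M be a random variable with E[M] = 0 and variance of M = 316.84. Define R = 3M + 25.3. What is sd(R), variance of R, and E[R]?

sd(R) = 53.4, variance of R = 2851.56, E[R] = 25.3

R = 3M + 25.3 is linear with a = 3, b = 25.3.
sd(M) = √316.84 = 17.8.
sd(R) = |a|·sd(M) = |3|·17.8 = 53.4.
variance of R = a²·variance of M = 3²·316.84 = 2851.56 (the additive constant 25.3 does not affect variance).
E[R] = a·E[M] + b = 3·0 + 25.3 = 25.3.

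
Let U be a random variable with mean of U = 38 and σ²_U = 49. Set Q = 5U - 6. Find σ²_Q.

Q = 5U - 6 is linear with a = 5, b = -6.
σ²_Q = a²·σ²_U = 5²·49 = 1225 (the additive constant -6 does not affect variance).

σ²_Q = 1225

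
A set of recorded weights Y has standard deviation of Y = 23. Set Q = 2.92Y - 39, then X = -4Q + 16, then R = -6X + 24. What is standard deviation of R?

standard deviation of R = 1611.84

standard deviation of Q = |2.92|·23 = 67.16.
standard deviation of X = |-4|·67.16 = 268.64.
standard deviation of R = |-6|·268.64 = 1611.84.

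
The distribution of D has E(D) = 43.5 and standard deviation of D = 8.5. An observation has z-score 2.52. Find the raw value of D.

D = 64.92

D = E(D) + z·standard deviation of D = 43.5 + 2.52·8.5 = 64.92.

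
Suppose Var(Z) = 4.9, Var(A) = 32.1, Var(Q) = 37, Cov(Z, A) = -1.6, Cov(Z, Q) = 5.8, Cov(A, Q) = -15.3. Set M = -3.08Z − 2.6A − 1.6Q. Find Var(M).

Var(M) = 262.44256

Var(M) = a²·Var(Z) + b²·Var(A) + c²·Var(Q) + 2ab·Cov(Z, A) + 2ac·Cov(Z, Q) + 2bc·Cov(A, Q), with a = -3.08, b = -2.6, c = -1.6.
= 46.48336 + 216.996 + 94.72 + (-25.6256) + 57.1648 + (-127.296)
= 262.44256.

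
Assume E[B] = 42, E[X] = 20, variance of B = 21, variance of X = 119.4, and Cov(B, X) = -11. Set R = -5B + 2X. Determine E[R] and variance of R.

E[R] = (-5)·E[B] + 2·E[X] = (-5)·42 + 2·20 = -170.
variance of R = a²·variance of B + b²·variance of X + 2ab·Cov(B, X) with a = -5, b = 2.
= (-5)²·21 + 2²·119.4 + 2·(-5)·2·(-11)
= 525 + 477.6 + 220 = 1222.6.

E[R] = -170, variance of R = 1222.6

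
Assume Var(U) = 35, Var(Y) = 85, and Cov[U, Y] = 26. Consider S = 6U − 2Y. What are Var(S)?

Var(S) = a²·Var(U) + b²·Var(Y) + 2ab·Cov[U, Y] with a = 6, b = -2.
= 6²·35 + (-2)²·85 + 2·6·(-2)·26
= 1260 + 340 + (-624) = 976.

Var(S) = 976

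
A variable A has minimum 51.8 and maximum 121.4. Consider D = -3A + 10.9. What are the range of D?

Range(D) = 208.8

Range of A = 121.4 − 51.8 = 69.6.
Range(D) = |a|·Range(A) = |-3|·69.6 = 208.8.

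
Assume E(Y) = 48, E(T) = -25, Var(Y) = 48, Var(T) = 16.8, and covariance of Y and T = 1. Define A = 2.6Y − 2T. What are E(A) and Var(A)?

E(A) = 174.8, Var(A) = 381.28

E(A) = 2.6·E(Y) + (-2)·E(T) = 2.6·48 + (-2)·(-25) = 174.8.
Var(A) = a²·Var(Y) + b²·Var(T) + 2ab·covariance of Y and T with a = 2.6, b = -2.
= 2.6²·48 + (-2)²·16.8 + 2·2.6·(-2)·1
= 324.48 + 67.2 + (-10.4) = 381.28.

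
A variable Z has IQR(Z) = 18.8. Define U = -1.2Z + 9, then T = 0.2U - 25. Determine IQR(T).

IQR(U) = |-1.2|·18.8 = 22.56.
IQR(T) = |0.2|·22.56 = 4.512.

IQR(T) = 4.512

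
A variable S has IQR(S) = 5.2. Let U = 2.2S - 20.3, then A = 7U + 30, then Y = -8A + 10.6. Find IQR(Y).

IQR(Y) = 640.64

IQR(U) = |2.2|·5.2 = 11.44.
IQR(A) = |7|·11.44 = 80.08.
IQR(Y) = |-8|·80.08 = 640.64.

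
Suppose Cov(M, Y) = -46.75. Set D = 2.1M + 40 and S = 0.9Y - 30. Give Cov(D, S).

Cov(D, S) = -88.3575

Cov(D, S) = a·c·Cov(M, Y) = 2.1·0.9·(-46.75) = -88.3575. Additive constants drop out.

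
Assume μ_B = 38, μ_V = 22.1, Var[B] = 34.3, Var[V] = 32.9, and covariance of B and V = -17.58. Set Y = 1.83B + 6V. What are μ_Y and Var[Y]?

μ_Y = 202.14, Var[Y] = 913.21047

μ_Y = 1.83·μ_B + 6·μ_V = 1.83·38 + 6·22.1 = 202.14.
Var[Y] = a²·Var[B] + b²·Var[V] + 2ab·covariance of B and V with a = 1.83, b = 6.
= 1.83²·34.3 + 6²·32.9 + 2·1.83·6·(-17.58)
= 114.86727 + 1184.4 + (-386.0568) = 913.21047.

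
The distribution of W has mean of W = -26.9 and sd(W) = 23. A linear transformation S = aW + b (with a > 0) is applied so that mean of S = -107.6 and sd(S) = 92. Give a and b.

a = 4, b = 0

sd(S) = a·sd(W) (a > 0), so a = 92/23 = 4.
mean of S = a·mean of W + b, so b = -107.6 − 4·(-26.9) = 0.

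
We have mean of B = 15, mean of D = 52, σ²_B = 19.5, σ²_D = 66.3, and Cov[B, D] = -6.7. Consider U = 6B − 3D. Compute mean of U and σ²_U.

mean of U = -66, σ²_U = 1539.9

mean of U = 6·mean of B + (-3)·mean of D = 6·15 + (-3)·52 = -66.
σ²_U = a²·σ²_B + b²·σ²_D + 2ab·Cov[B, D] with a = 6, b = -3.
= 6²·19.5 + (-3)²·66.3 + 2·6·(-3)·(-6.7)
= 702 + 596.7 + 241.2 = 1539.9.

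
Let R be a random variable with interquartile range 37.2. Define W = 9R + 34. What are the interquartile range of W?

IQR(W) = 334.8

Under W = aR + b, IQR(W) = |a|·IQR(R) = |9|·37.2 = 334.8 (shifts cancel; spread scales by |a|).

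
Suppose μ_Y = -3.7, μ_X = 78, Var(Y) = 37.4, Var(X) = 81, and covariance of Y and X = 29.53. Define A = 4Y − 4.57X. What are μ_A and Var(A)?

μ_A = -371.26, Var(A) = 1210.4601

μ_A = 4·μ_Y + (-4.57)·μ_X = 4·(-3.7) + (-4.57)·78 = -371.26.
Var(A) = a²·Var(Y) + b²·Var(X) + 2ab·covariance of Y and X with a = 4, b = -4.57.
= 4²·37.4 + (-4.57)²·81 + 2·4·(-4.57)·29.53
= 598.4 + 1691.6769 + (-1079.6168) = 1210.4601.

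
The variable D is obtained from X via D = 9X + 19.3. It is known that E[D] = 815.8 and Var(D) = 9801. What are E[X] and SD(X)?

From D = 9X + 19.3: E[D] = a·E[X] + b, so E[X] = (E[D] − b)/a = (815.8 − 19.3)/9 = 88.5.
SD(D) = √9801 = 99.
SD(D) = |a|·SD(X), so SD(X) = 99/|9| = 11.

E[X] = 88.5, SD(X) = 11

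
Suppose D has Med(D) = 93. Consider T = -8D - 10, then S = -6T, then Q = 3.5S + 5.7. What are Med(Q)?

Med(T) = (-8)·93 + (-10) = -754.
Med(S) = (-6)·(-754) = 4524.
Med(Q) = 3.5·4524 + 5.7 = 15839.7.

Med(Q) = 15839.7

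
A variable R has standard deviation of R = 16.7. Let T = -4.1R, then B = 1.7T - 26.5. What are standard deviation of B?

standard deviation of B = 116.399

standard deviation of T = |-4.1|·16.7 = 68.47.
standard deviation of B = |1.7|·68.47 = 116.399.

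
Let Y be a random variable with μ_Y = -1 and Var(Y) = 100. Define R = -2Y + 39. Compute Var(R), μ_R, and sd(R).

Var(R) = 400, μ_R = 41, sd(R) = 20

R = -2Y + 39 is linear with a = -2, b = 39.
Var(R) = a²·Var(Y) = (-2)²·100 = 400 (the additive constant 39 does not affect variance).
μ_R = a·μ_Y + b = (-2)·(-1) + 39 = 41.
sd(Y) = √100 = 10.
sd(R) = |a|·sd(Y) = |-2|·10 = 20.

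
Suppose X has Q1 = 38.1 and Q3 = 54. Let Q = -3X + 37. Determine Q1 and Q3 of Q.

Q1(Q) = -125, Q3(Q) = -77.3

a = -3 < 0 reverses order: Q1(Q) comes from Q3(X), Q3(Q) from Q1(X).
Q1(Q) = (-3)·54 + 37 = -125; Q3(Q) = (-3)·38.1 + 37 = -77.3.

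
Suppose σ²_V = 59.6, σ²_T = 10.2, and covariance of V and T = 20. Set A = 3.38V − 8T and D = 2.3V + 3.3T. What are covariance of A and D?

By bilinearity, covariance of A and D = ac·σ²_V + bd·σ²_T + (ad+bc)·covariance of V and T, with a=3.38, b=-8, c=2.3, d=3.3.
ac·σ²_V = 3.38·2.3·59.6 = 463.3304
bd·σ²_T = (-8)·3.3·10.2 = -269.28
(ad+bc)·covariance of V and T = (-7.246)·20 = -144.92
covariance of A and D = 463.3304 + (-269.28) + (-144.92) = 49.1304.

covariance of A and D = 49.1304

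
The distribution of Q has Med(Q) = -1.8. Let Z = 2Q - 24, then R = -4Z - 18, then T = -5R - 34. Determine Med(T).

Med(Z) = 2·(-1.8) + (-24) = -27.6.
Med(R) = (-4)·(-27.6) + (-18) = 92.4.
Med(T) = (-5)·92.4 + (-34) = -496.

Med(T) = -496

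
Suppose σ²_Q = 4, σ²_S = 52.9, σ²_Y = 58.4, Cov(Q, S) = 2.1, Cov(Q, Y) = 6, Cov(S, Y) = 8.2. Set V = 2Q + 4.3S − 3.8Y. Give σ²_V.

σ²_V = 1514.361

σ²_V = a²·σ²_Q + b²·σ²_S + c²·σ²_Y + 2ab·Cov(Q, S) + 2ac·Cov(Q, Y) + 2bc·Cov(S, Y), with a = 2, b = 4.3, c = -3.8.
= 16 + 978.121 + 843.296 + 36.12 + (-91.2) + (-267.976)
= 1514.361.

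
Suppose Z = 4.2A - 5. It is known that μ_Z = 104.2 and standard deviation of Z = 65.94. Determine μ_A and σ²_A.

From Z = 4.2A - 5: μ_Z = a·μ_A + b, so μ_A = (μ_Z − b)/a = (104.2 − (-5))/4.2 = 26.
σ²_Z = 65.94² = 4348.0836.
σ²_Z = a²·σ²_A, so σ²_A = 4348.0836/4.2² = 246.49.

μ_A = 26, σ²_A = 246.49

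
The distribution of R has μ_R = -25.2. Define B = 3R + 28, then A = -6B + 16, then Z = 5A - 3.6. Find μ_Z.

μ_Z = 1504.4

μ_B = 3·(-25.2) + 28 = -47.6.
μ_A = (-6)·(-47.6) + 16 = 301.6.
μ_Z = 5·301.6 + (-3.6) = 1504.4.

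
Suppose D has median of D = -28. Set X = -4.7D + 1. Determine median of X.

A linear map preserves order up to sign, so median of X = a·median of D + b = (-4.7)·(-28) + 1 = 132.6.

median of X = 132.6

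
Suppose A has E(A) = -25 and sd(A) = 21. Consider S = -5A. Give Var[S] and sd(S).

S = -5A is linear with a = -5, b = 0.
Var[A] = 21² = 441.
Var[S] = a²·Var[A] = (-5)²·441 = 11025.
sd(S) = |a|·sd(A) = |-5|·21 = 105.

Var[S] = 11025, sd(S) = 105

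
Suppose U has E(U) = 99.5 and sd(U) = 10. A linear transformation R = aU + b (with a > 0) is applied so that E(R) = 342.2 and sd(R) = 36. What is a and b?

sd(R) = a·sd(U) (a > 0), so a = 36/10 = 3.6.
E(R) = a·E(U) + b, so b = 342.2 − 3.6·99.5 = -16.

a = 3.6, b = -16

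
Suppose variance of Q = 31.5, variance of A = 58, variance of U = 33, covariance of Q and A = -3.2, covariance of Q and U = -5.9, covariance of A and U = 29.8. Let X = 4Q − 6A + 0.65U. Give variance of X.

variance of X = a²·variance of Q + b²·variance of A + c²·variance of U + 2ab·covariance of Q and A + 2ac·covariance of Q and U + 2bc·covariance of A and U, with a = 4, b = -6, c = 0.65.
= 504 + 2088 + 13.9425 + 153.6 + (-30.68) + (-232.44)
= 2496.4225.

variance of X = 2496.4225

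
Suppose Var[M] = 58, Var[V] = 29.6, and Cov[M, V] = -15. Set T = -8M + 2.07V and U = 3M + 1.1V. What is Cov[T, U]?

Cov[T, U] = -1285.7508

By bilinearity, Cov[T, U] = ac·Var[M] + bd·Var[V] + (ad+bc)·Cov[M, V], with a=-8, b=2.07, c=3, d=1.1.
ac·Var[M] = (-8)·3·58 = -1392
bd·Var[V] = 2.07·1.1·29.6 = 67.3992
(ad+bc)·Cov[M, V] = (-2.59)·(-15) = 38.85
Cov[T, U] = -1392 + 67.3992 + 38.85 = -1285.7508.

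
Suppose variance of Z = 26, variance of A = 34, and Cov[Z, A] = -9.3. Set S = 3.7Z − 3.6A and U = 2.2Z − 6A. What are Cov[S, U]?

Cov[S, U] = 1226.156

By bilinearity, Cov[S, U] = ac·variance of Z + bd·variance of A + (ad+bc)·Cov[Z, A], with a=3.7, b=-3.6, c=2.2, d=-6.
ac·variance of Z = 3.7·2.2·26 = 211.64
bd·variance of A = (-3.6)·(-6)·34 = 734.4
(ad+bc)·Cov[Z, A] = (-30.12)·(-9.3) = 280.116
Cov[S, U] = 211.64 + 734.4 + 280.116 = 1226.156.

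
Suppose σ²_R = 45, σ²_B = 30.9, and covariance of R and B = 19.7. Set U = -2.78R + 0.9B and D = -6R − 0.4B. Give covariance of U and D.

covariance of U and D = 655.0024

By bilinearity, covariance of U and D = ac·σ²_R + bd·σ²_B + (ad+bc)·covariance of R and B, with a=-2.78, b=0.9, c=-6, d=-0.4.
ac·σ²_R = (-2.78)·(-6)·45 = 750.6
bd·σ²_B = 0.9·(-0.4)·30.9 = -11.124
(ad+bc)·covariance of R and B = (-4.288)·19.7 = -84.4736
covariance of U and D = 750.6 + (-11.124) + (-84.4736) = 655.0024.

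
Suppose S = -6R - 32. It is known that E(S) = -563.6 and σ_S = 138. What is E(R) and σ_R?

From S = -6R - 32: E(S) = a·E(R) + b, so E(R) = (E(S) − b)/a = (-563.6 − (-32))/(-6) = 88.6.
σ_S = |a|·σ_R, so σ_R = 138/|-6| = 23.

E(R) = 88.6, σ_R = 23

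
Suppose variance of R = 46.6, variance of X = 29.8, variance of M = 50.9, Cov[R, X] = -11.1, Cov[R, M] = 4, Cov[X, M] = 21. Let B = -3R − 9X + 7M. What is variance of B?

variance of B = a²·variance of R + b²·variance of X + c²·variance of M + 2ab·Cov[R, X] + 2ac·Cov[R, M] + 2bc·Cov[X, M], with a = -3, b = -9, c = 7.
= 419.4 + 2413.8 + 2494.1 + (-599.4) + (-168) + (-2646)
= 1913.9.

variance of B = 1913.9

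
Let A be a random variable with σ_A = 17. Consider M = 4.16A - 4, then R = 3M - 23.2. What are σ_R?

σ_M = |4.16|·17 = 70.72.
σ_R = |3|·70.72 = 212.16.

σ_R = 212.16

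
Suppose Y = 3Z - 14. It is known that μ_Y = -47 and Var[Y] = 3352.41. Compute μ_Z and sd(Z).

From Y = 3Z - 14: μ_Y = a·μ_Z + b, so μ_Z = (μ_Y − b)/a = (-47 − (-14))/3 = -11.
sd(Y) = √3352.41 = 57.9.
sd(Y) = |a|·sd(Z), so sd(Z) = 57.9/|3| = 19.3.

μ_Z = -11, sd(Z) = 19.3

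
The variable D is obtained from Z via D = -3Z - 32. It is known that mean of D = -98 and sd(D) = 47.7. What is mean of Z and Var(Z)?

From D = -3Z - 32: mean of D = a·mean of Z + b, so mean of Z = (mean of D − b)/a = (-98 − (-32))/(-3) = 22.
Var(D) = 47.7² = 2275.29.
Var(D) = a²·Var(Z), so Var(Z) = 2275.29/(-3)² = 252.81.

mean of Z = 22, Var(Z) = 252.81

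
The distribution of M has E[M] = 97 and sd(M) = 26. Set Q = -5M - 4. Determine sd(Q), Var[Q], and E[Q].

sd(Q) = 130, Var[Q] = 16900, E[Q] = -489

Q = -5M - 4 is linear with a = -5, b = -4.
sd(Q) = |a|·sd(M) = |-5|·26 = 130.
Var[M] = 26² = 676.
Var[Q] = a²·Var[M] = (-5)²·676 = 16900 (the additive constant -4 does not affect variance).
E[Q] = a·E[M] + b = (-5)·97 + (-4) = -489.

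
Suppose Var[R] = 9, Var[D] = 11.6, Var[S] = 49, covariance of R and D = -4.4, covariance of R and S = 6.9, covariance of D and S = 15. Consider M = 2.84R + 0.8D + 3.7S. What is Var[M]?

Var[M] = a²·Var[R] + b²·Var[D] + c²·Var[S] + 2ab·covariance of R and D + 2ac·covariance of R and S + 2bc·covariance of D and S, with a = 2.84, b = 0.8, c = 3.7.
= 72.5904 + 7.424 + 670.81 + (-19.9936) + 145.0104 + 88.8
= 964.6412.

Var[M] = 964.6412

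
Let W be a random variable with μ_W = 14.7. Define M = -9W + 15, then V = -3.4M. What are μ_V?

μ_M = (-9)·14.7 + 15 = -117.3.
μ_V = (-3.4)·(-117.3) = 398.82.

μ_V = 398.82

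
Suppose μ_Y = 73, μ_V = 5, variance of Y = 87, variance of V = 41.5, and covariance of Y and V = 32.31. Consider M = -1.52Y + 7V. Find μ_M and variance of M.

μ_M = (-1.52)·μ_Y + 7·μ_V = (-1.52)·73 + 7·5 = -75.96.
variance of M = a²·variance of Y + b²·variance of V + 2ab·covariance of Y and V with a = -1.52, b = 7.
= (-1.52)²·87 + 7²·41.5 + 2·(-1.52)·7·32.31
= 201.0048 + 2033.5 + (-687.5568) = 1546.948.

μ_M = -75.96, variance of M = 1546.948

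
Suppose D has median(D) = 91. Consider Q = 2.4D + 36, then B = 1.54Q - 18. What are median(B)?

median(Q) = 2.4·91 + 36 = 254.4.
median(B) = 1.54·254.4 + (-18) = 373.776.

median(B) = 373.776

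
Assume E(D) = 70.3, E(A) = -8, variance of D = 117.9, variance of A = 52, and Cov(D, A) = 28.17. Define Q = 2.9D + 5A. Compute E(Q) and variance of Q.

E(Q) = 2.9·E(D) + 5·E(A) = 2.9·70.3 + 5·(-8) = 163.87.
variance of Q = a²·variance of D + b²·variance of A + 2ab·Cov(D, A) with a = 2.9, b = 5.
= 2.9²·117.9 + 5²·52 + 2·2.9·5·28.17
= 991.539 + 1300 + 816.93 = 3108.469.

E(Q) = 163.87, variance of Q = 3108.469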